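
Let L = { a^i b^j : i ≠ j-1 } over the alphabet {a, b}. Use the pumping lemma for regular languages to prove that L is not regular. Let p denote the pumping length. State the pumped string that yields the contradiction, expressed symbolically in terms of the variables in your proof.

a^{p+p!} b^{p+p!+1}

Assume L is regular. Let p be the pumping length given by the pumping lemma.
Choose w = a^p b^{p+p!+1}. Since p ≠ (p+p!+1)-1 = p+p!, w ∈ L; and |w| ≥ p.
Write w = xyz as guaranteed by the lemma, with |xy| ≤ p and |y| > 0.
Because |xy| ≤ p and w begins with p copies of a, we have y = a^k with 1 ≤ k ≤ p.
Since 1 ≤ k ≤ p, k divides p!; set t = 1 + p!/k. Then xy^t z has p + (p!/k)·k = p + p! copies of a. Now the a-count is p+p! and (b-count)-1 = (p+p!+1)-1 = p+p!, so i ≠ j-1 fails. So xy^t z = a^{p+p!} b^{p+p!+1} ∉ L.
Contradiction. Therefore L is not regular.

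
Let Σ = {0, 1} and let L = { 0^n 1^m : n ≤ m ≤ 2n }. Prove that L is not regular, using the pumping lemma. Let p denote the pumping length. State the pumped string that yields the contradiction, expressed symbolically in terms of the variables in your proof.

0^{p+k} 1^p

Suppose for contradiction that L is regular, and let p be the pumping length.
Take w = 0^p 1^p ∈ L (since p ≤ p ≤ 2p), with |w| = 2p ≥ p.
The pumping lemma gives a decomposition w = xyz where |xy| ≤ p and |y| > 0.
Because |xy| ≤ p and w begins with p copies of 0, we have y = 0^k with 1 ≤ k ≤ p.
Pump with i = 2: xy^2z = 0^{p+k} 1^p. Now n = p+k > p = m, so the condition n ≤ m fails. Thus xy^2z ∉ L.
This contradicts the pumping lemma, so L is not regular.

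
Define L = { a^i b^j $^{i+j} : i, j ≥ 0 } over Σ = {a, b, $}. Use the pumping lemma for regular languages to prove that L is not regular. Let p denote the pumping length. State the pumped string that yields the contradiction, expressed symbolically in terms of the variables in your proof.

a^{p+k} b^p $^{2p}

Toward a contradiction, assume L is regular with pumping length p.
Take w = a^p b^p $^{2p} ∈ L (with i=j=p, i+j=2p), |w| = 4p ≥ p.
Write w = xyz as guaranteed by the lemma, with |xy| ≤ p and y is nonempty.
The first p characters of w are a's, so xy (and hence y) consists only of a's. Write y = a^k, 1 ≤ k ≤ p.
Consider xy^2z = a^{p+k} b^p $^{2p}. Now the a- and b-counts sum to 2p+k, but the $-count is 2p ≠ 2p+k. So xy^2z ∉ L.
Contradiction. Therefore L is not regular.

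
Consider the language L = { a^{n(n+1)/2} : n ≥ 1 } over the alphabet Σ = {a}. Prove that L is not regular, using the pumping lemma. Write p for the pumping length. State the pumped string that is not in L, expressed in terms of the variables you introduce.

Suppose for contradiction that L is regular, and let p be the pumping length.
Take w = a^{p(p+1)/2} ∈ L with |w| = p(p+1)/2 ≥ p.
By the pumping lemma, w = xyz with |xy| ≤ p and y is nonempty.
Then y = a^k for some k with 1 ≤ k ≤ p.
Pump with i = 2: xy^2z = a^{p(p+1)/2+k}. Since 1 ≤ k ≤ p, p(p+1)/2 < p(p+1)/2+k ≤ p(p+1)/2+p < (p+1)(p+2)/2, so p(p+1)/2+k is strictly between consecutive triangular numbers. So xy^2z ∉ L.
This contradicts the pumping lemma, so L is not regular.

a^{p(p+1)/2+k}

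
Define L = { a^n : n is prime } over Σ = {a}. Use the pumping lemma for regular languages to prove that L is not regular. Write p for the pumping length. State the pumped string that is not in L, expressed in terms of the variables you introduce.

Suppose for contradiction that L is regular, and let p be the pumping length.
Let q be a prime with q ≥ p+2 (infinitely many primes exist), and take w = a^q ∈ L with |w| = q ≥ p.
By the pumping lemma, w = xyz with |xy| ≤ p and |y| ≥ 1.
Then y = a^k for some k with 1 ≤ k ≤ p.
Since 1 ≤ k ≤ p, |xz| = q-k. Pump with i = q+1: |xy^{q+1}z| = (q-k)+(q+1)k = q+qk = q(1+k), which is composite (both factors ≥ 2). So xy^{q+1}z = a^{q(1+k)} ∉ L.
Contradiction. Therefore L is not regular.

a^{q(1+k)}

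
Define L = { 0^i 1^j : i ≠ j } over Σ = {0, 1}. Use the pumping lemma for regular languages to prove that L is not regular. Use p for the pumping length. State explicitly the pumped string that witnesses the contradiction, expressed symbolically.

Assume L is regular. Let p be the pumping length given by the pumping lemma.
Choose w = 0^p 1^{p+p!}. Since p ≠ p+p!, w ∈ L; and |w| ≥ p.
Write w = xyz as guaranteed by the lemma, with |xy| ≤ p and |y| ≥ 1.
The first p characters of w are 0's, so xy (and hence y) consists only of 0's. Write y = 0^k, 1 ≤ k ≤ p.
Since 1 ≤ k ≤ p, k divides p!; set t = 1 + p!/k. Then xy^t z has p + (p!/k)·k = p + p! copies of 0. Now the 0-count equals the 1-count, so i ≠ j fails. So xy^t z = 0^{p+p!} 1^{p+p!} ∉ L.
Contradiction. Therefore L is not regular.

0^{p+p!} 1^{p+p!}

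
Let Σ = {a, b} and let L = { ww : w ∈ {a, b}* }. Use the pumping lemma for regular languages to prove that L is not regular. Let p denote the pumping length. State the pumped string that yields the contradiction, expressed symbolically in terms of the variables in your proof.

a^{p+k} b^p a^p b^p

Assume L is regular; let p be its pumping constant.
Take w = a^p b^p a^p b^p = uu where u = a^pb^p; then w ∈ L and |w| = 4p ≥ p.
By the pumping lemma, w = xyz with |xy| ≤ p and y is nonempty.
Since the first p symbols of w are all a's and |xy| ≤ p, y lies entirely in the leading a-block: y = a^k for some k with 1 ≤ k ≤ p.
Pump with i = 2: xy^2z = a^{p+k} b^p a^p b^p, of length 4p+k. Suppose this equals vv. The string starts with a and ends with b, so v does too; thus the boundary between the two copies of v is a b→a transition. There is exactly one such transition, at position 2p+k, so |v| = 2p+k and |vv| = 4p+2k ≠ 4p+k since k ≥ 1. So xy^2z ∉ L.
This is a contradiction; hence L is not regular.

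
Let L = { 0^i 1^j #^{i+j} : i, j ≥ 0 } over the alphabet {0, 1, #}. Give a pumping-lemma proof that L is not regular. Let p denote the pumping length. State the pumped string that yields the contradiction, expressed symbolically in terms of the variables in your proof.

0^{p+k} 1^p #^{2p}

Assume L is regular; let p be its pumping constant.
Take w = 0^p 1^p #^{2p} ∈ L (with i=j=p, i+j=2p), |w| = 4p ≥ p.
Write w = xyz as guaranteed by the lemma, with |xy| ≤ p and |y| > 0.
Since the first p symbols of w are all 0's and |xy| ≤ p, y lies entirely in the leading 0-block: y = 0^k for some k with 1 ≤ k ≤ p.
Consider xy^2z = 0^{p+k} 1^p #^{2p}. Now the 0- and 1-counts sum to 2p+k, but the #-count is 2p ≠ 2p+k. So xy^2z ∉ L.
This is a contradiction; hence L is not regular.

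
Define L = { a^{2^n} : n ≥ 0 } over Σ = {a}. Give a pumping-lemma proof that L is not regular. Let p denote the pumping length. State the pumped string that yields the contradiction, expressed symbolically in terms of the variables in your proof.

Assume L is regular. Let p be the pumping length given by the pumping lemma.
Take w = a^{2^p} ∈ L with |w| = 2^p ≥ p.
By the pumping lemma, w = xyz with |xy| ≤ p and y is nonempty.
Then y = a^k for some k with 1 ≤ k ≤ p.
Pump with i = 2: xy^2z = a^{2^p+k}. Since 1 ≤ k ≤ p < 2^p, we have 2^p < 2^p+k < 2^{p+1}, so 2^p+k is not a power of 2. So xy^2z ∉ L.
This is a contradiction; hence L is not regular.

a^{2^p+k}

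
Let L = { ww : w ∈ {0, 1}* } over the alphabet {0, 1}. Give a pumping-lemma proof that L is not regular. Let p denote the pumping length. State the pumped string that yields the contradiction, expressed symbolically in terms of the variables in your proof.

Suppose for contradiction that L is regular, and let p be the pumping length.
Take w = 0^p 1^p 0^p 1^p = uu where u = 0^p1^p; then w ∈ L and |w| = 4p ≥ p.
By the pumping lemma, w = xyz with |xy| ≤ p and |y| > 0.
The first p characters of w are 0's, so xy (and hence y) consists only of 0's. Write y = 0^k, 1 ≤ k ≤ p.
Pump with i = 2: xy^2z = 0^{p+k} 1^p 0^p 1^p, of length 4p+k. Suppose this equals vv. The string starts with 0 and ends with 1, so v does too; thus the boundary between the two copies of v is a 1→0 transition. There is exactly one such transition, at position 2p+k, so |v| = 2p+k and |vv| = 4p+2k ≠ 4p+k since k ≥ 1. So xy^2z ∉ L.
Contradiction. Therefore L is not regular.

0^{p+k} 1^p 0^p 1^p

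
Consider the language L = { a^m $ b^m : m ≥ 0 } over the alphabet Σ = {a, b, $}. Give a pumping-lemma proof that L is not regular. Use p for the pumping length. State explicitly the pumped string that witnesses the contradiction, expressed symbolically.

Suppose for contradiction that L is regular, and let p be the pumping length.
Take w = a^p $ b^p ∈ L with |w| = 2p+1 ≥ p.
By the pumping lemma, w = xyz with |xy| ≤ p and y is nonempty.
The first p characters of w are a's, so xy (and hence y) consists only of a's. Write y = a^k, 1 ≤ k ≤ p.
Pump with i = 2: xy^2z = a^{p+k} $ b^p, which would require p+k = p. But k ≥ 1, so xy^2z ∉ L.
Contradiction. Therefore L is not regular.

a^{p+k} $ b^p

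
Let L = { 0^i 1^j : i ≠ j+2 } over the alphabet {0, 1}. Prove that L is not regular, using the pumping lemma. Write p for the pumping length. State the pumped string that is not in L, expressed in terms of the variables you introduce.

Suppose for contradiction that L is regular, and let p be the pumping length.
Choose w = 0^p 1^{p+p!-2}. Since p ≠ (p+p!-2)+2 = p+p!, w ∈ L; and |w| ≥ p.
By the pumping lemma, w = xyz with |xy| ≤ p and |y| ≥ 1.
Since the first p symbols of w are all 0's and |xy| ≤ p, y lies entirely in the leading 0-block: y = 0^k for some k with 1 ≤ k ≤ p.
Since 1 ≤ k ≤ p, k divides p!; set t = 1 + p!/k. Then xy^t z has p + (p!/k)·k = p + p! copies of 0. Now the 0-count is p+p! and (1-count)+2 = (p+p!-2)+2 = p+p!, so i ≠ j+2 fails. So xy^t z = 0^{p+p!} 1^{p+p!-2} ∉ L.
This contradicts the pumping lemma, so L is not regular.

0^{p+p!} 1^{p+p!-2}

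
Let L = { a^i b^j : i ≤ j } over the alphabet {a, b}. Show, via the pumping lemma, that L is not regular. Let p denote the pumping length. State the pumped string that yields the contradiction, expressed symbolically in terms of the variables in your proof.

a^{p+k} b^p

Suppose for contradiction that L is regular, and let p be the pumping length.
Choose w = a^p b^p ∈ L, with |w| = 2p ≥ p.
The pumping lemma gives a decomposition w = xyz where |xy| ≤ p and y is nonempty.
The first p characters of w are a's, so xy (and hence y) consists only of a's. Write y = a^k, 1 ≤ k ≤ p.
Consider xy^2z = a^{p+k} b^p. Since k ≥ 1, the a-count p+k exceeds the b-count p, so i ≤ j fails; thus xy^2z ∉ L.
Contradiction. Therefore L is not regular.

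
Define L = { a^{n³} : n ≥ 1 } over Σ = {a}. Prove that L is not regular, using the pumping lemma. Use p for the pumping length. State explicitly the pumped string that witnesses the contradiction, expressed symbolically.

Suppose for contradiction that L is regular, and let p be the pumping length.
Take w = a^{p³} ∈ L with |w| = p³ ≥ p.
The pumping lemma gives a decomposition w = xyz where |xy| ≤ p and y is nonempty.
Then y = a^k for some k with 1 ≤ k ≤ p.
Pump with i = 2: xy^2z = a^{p³+k}. Since 1 ≤ k ≤ p, p³ < p³+k ≤ p³+p < p³+3p²+3p+1 = (p+1)³, so p³+k is not a perfect cube. So xy^2z ∉ L.
Contradiction. Therefore L is not regular.

a^{p³+k}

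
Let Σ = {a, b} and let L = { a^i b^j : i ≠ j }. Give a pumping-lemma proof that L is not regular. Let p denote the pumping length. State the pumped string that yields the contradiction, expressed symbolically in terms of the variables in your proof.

Suppose for contradiction that L is regular, and let p be the pumping length.
Choose w = a^p b^{p+p!}. Since p ≠ p+p!, w ∈ L; and |w| ≥ p.
Write w = xyz as guaranteed by the lemma, with |xy| ≤ p and |y| ≥ 1.
Because |xy| ≤ p and w begins with p copies of a, we have y = a^k with 1 ≤ k ≤ p.
Since 1 ≤ k ≤ p, k divides p!; set t = 1 + p!/k. Then xy^t z has p + (p!/k)·k = p + p! copies of a. Now the a-count equals the b-count, so i ≠ j fails. So xy^t z = a^{p+p!} b^{p+p!} ∉ L.
This contradicts the pumping lemma, so L is not regular.

a^{p+p!} b^{p+p!}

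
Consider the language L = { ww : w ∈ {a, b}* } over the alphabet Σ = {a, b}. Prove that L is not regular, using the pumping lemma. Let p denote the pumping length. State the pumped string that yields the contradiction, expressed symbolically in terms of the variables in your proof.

Assume L is regular. Let p be the pumping length given by the pumping lemma.
Take w = a^p b^p a^p b^p = uu where u = a^pb^p; then w ∈ L and |w| = 4p ≥ p.
Write w = xyz as guaranteed by the lemma, with |xy| ≤ p and |y| > 0.
The first p characters of w are a's, so xy (and hence y) consists only of a's. Write y = a^k, 1 ≤ k ≤ p.
Pump with i = 2: xy^2z = a^{p+k} b^p a^p b^p, of length 4p+k. Suppose this equals vv. The string starts with a and ends with b, so v does too; thus the boundary between the two copies of v is a b→a transition. There is exactly one such transition, at position 2p+k, so |v| = 2p+k and |vv| = 4p+2k ≠ 4p+k since k ≥ 1. So xy^2z ∉ L.
Contradiction. Therefore L is not regular.

a^{p+k} b^p a^p b^p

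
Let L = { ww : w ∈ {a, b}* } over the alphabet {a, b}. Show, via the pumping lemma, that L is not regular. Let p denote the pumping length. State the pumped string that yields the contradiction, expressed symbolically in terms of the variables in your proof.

a^{p+k} b^p a^p b^p

Suppose for contradiction that L is regular, and let p be the pumping length.
Take w = a^p b^p a^p b^p = uu where u = a^pb^p; then w ∈ L and |w| = 4p ≥ p.
By the pumping lemma, w = xyz with |xy| ≤ p and |y| > 0.
The first p characters of w are a's, so xy (and hence y) consists only of a's. Write y = a^k, 1 ≤ k ≤ p.
Pump with i = 2: xy^2z = a^{p+k} b^p a^p b^p, of length 4p+k. Suppose this equals vv. The string starts with a and ends with b, so v does too; thus the boundary between the two copies of v is a b→a transition. There is exactly one such transition, at position 2p+k, so |v| = 2p+k and |vv| = 4p+2k ≠ 4p+k since k ≥ 1. So xy^2z ∉ L.
This is a contradiction; hence L is not regular.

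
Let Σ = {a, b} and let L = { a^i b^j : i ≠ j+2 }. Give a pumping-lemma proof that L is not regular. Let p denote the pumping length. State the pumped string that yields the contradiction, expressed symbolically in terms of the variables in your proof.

Assume L is regular; let p be its pumping constant.
Choose w = a^p b^{p+p!-2}. Since p ≠ (p+p!-2)+2 = p+p!, w ∈ L; and |w| ≥ p.
By the pumping lemma, w = xyz with |xy| ≤ p and |y| > 0.
Since the first p symbols of w are all a's and |xy| ≤ p, y lies entirely in the leading a-block: y = a^k for some k with 1 ≤ k ≤ p.
Since 1 ≤ k ≤ p, k divides p!; set t = 1 + p!/k. Then xy^t z has p + (p!/k)·k = p + p! copies of a. Now the a-count is p+p! and (b-count)+2 = (p+p!-2)+2 = p+p!, so i ≠ j+2 fails. So xy^t z = a^{p+p!} b^{p+p!-2} ∉ L.
This is a contradiction; hence L is not regular.

a^{p+p!} b^{p+p!-2}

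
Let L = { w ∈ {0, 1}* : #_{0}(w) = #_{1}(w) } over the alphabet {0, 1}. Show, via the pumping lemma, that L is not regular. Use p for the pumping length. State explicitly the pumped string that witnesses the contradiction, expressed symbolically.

0^{p+k} 1^p

Assume L is regular. Let p be the pumping length given by the pumping lemma.
Choose w = 0^p 1^p ∈ L with |w| = 2p ≥ p.
By the pumping lemma, w = xyz with |xy| ≤ p and |y| > 0.
Since the first p symbols of w are all 0's and |xy| ≤ p, y lies entirely in the leading 0-block: y = 0^k for some k with 1 ≤ k ≤ p.
Pump with i = 2: xy^2z = 0^{p+k} 1^p has p+k occurrences of 0 but only p of 1. Since k ≥ 1 the counts differ, so xy^2z ∉ L.
Contradiction. Therefore L is not regular.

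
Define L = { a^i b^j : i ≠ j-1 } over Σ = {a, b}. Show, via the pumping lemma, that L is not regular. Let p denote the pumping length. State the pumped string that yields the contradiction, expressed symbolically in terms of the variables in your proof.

Assume L is regular. Let p be the pumping length given by the pumping lemma.
Choose w = a^p b^{p+p!+1}. Since p ≠ (p+p!+1)-1 = p+p!, w ∈ L; and |w| ≥ p.
Write w = xyz as guaranteed by the lemma, with |xy| ≤ p and y is nonempty.
Because |xy| ≤ p and w begins with p copies of a, we have y = a^k with 1 ≤ k ≤ p.
Since 1 ≤ k ≤ p, k divides p!; set t = 1 + p!/k. Then xy^t z has p + (p!/k)·k = p + p! copies of a. Now the a-count is p+p! and (b-count)-1 = (p+p!+1)-1 = p+p!, so i ≠ j-1 fails. So xy^t z = a^{p+p!} b^{p+p!+1} ∉ L.
Contradiction. Therefore L is not regular.

a^{p+p!} b^{p+p!+1}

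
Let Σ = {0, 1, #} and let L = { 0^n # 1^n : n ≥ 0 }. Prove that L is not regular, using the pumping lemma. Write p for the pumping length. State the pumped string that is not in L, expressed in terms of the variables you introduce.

Assume L is regular. Let p be the pumping length given by the pumping lemma.
Take w = 0^p # 1^p ∈ L with |w| = 2p+1 ≥ p.
Write w = xyz as guaranteed by the lemma, with |xy| ≤ p and |y| > 0.
Since the first p symbols of w are all 0's and |xy| ≤ p, y lies entirely in the leading 0-block: y = 0^k for some k with 1 ≤ k ≤ p.
Pump with i = 2: xy^2z = 0^{p+k} # 1^p, which would require p+k = p. But k ≥ 1, so xy^2z ∉ L.
Contradiction. Therefore L is not regular.

0^{p+k} # 1^p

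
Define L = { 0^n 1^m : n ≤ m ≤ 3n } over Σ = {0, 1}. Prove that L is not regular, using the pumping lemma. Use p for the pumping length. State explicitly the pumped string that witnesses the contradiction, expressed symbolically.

0^{p+k} 1^p

Suppose for contradiction that L is regular, and let p be the pumping length.
Take w = 0^p 1^p ∈ L (since p ≤ p ≤ 3p), with |w| = 2p ≥ p.
By the pumping lemma, w = xyz with |xy| ≤ p and |y| > 0.
Because |xy| ≤ p and w begins with p copies of 0, we have y = 0^k with 1 ≤ k ≤ p.
Pump with i = 2: xy^2z = 0^{p+k} 1^p. Now n = p+k > p = m, so the condition n ≤ m fails. Thus xy^2z ∉ L.
This contradicts the pumping lemma, so L is not regular.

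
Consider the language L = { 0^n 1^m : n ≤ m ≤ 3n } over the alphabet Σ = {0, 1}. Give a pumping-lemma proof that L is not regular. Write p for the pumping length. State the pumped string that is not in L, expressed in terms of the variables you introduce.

Toward a contradiction, assume L is regular with pumping length p.
Take w = 0^p 1^p ∈ L (since p ≤ p ≤ 3p), with |w| = 2p ≥ p.
Write w = xyz as guaranteed by the lemma, with |xy| ≤ p and y is nonempty.
Since the first p symbols of w are all 0's and |xy| ≤ p, y lies entirely in the leading 0-block: y = 0^k for some k with 1 ≤ k ≤ p.
Pump with i = 2: xy^2z = 0^{p+k} 1^p. Now n = p+k > p = m, so the condition n ≤ m fails. Thus xy^2z ∉ L.
This contradicts the pumping lemma, so L is not regular.

0^{p+k} 1^p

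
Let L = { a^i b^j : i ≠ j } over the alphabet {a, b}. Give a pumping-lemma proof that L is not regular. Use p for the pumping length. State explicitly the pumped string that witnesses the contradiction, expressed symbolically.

a^{p+p!} b^{p+p!}

Suppose for contradiction that L is regular, and let p be the pumping length.
Choose w = a^p b^{p+p!}. Since p ≠ p+p!, w ∈ L; and |w| ≥ p.
Write w = xyz as guaranteed by the lemma, with |xy| ≤ p and |y| > 0.
Because |xy| ≤ p and w begins with p copies of a, we have y = a^k with 1 ≤ k ≤ p.
Since 1 ≤ k ≤ p, k divides p!; set t = 1 + p!/k. Then xy^t z has p + (p!/k)·k = p + p! copies of a. Now the a-count equals the b-count, so i ≠ j fails. So xy^t z = a^{p+p!} b^{p+p!} ∉ L.
This is a contradiction; hence L is not regular.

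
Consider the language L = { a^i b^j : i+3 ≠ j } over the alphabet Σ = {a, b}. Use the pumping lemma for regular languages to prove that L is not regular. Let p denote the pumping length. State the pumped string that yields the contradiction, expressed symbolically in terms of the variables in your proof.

Assume L is regular; let p be its pumping constant.
Choose w = a^p b^{p+p!+3}. Since p ≠ (p+p!+3)-3 = p+p!, w ∈ L; and |w| ≥ p.
The pumping lemma gives a decomposition w = xyz where |xy| ≤ p and |y| ≥ 1.
The first p characters of w are a's, so xy (and hence y) consists only of a's. Write y = a^k, 1 ≤ k ≤ p.
Since 1 ≤ k ≤ p, k divides p!; set t = 1 + p!/k. Then xy^t z has p + (p!/k)·k = p + p! copies of a. Now the a-count is p+p! and (b-count)-3 = (p+p!+3)-3 = p+p!, so i+3 ≠ j fails. So xy^t z = a^{p+p!} b^{p+p!+3} ∉ L.
This contradicts the pumping lemma, so L is not regular.

a^{p+p!} b^{p+p!+3}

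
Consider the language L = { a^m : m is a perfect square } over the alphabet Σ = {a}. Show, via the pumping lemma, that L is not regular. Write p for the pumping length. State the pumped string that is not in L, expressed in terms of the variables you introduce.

Suppose for contradiction that L is regular, and let p be the pumping length.
Take w = a^{p²} ∈ L with |w| = p² ≥ p.
The pumping lemma gives a decomposition w = xyz where |xy| ≤ p and |y| > 0.
Then y = a^k for some k with 1 ≤ k ≤ p.
Pump with i = 2: xy^2z = a^{p²+k}. Since 1 ≤ k ≤ p, p² < p²+k ≤ p²+p < (p+1)², so p²+k lies strictly between consecutive squares and is not a perfect square. So xy^2z ∉ L.
This contradicts the pumping lemma, so L is not regular.

a^{p²+k}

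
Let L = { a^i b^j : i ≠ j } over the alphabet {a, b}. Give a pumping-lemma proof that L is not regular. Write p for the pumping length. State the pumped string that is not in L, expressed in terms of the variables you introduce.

a^{p+p!} b^{p+p!}

Toward a contradiction, assume L is regular with pumping length p.
Choose w = a^p b^{p+p!}. Since p ≠ p+p!, w ∈ L; and |w| ≥ p.
Write w = xyz as guaranteed by the lemma, with |xy| ≤ p and |y| ≥ 1.
The first p characters of w are a's, so xy (and hence y) consists only of a's. Write y = a^k, 1 ≤ k ≤ p.
Since 1 ≤ k ≤ p, k divides p!; set t = 1 + p!/k. Then xy^t z has p + (p!/k)·k = p + p! copies of a. Now the a-count equals the b-count, so i ≠ j fails. So xy^t z = a^{p+p!} b^{p+p!} ∉ L.
This contradicts the pumping lemma, so L is not regular.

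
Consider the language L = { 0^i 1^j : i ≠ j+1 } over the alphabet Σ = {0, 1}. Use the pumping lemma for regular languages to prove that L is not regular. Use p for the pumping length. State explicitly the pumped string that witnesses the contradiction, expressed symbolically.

Assume L is regular; let p be its pumping constant.
Choose w = 0^p 1^{p+p!-1}. Since p ≠ (p+p!-1)+1 = p+p!, w ∈ L; and |w| ≥ p.
Write w = xyz as guaranteed by the lemma, with |xy| ≤ p and |y| > 0.
Because |xy| ≤ p and w begins with p copies of 0, we have y = 0^k with 1 ≤ k ≤ p.
Since 1 ≤ k ≤ p, k divides p!; set t = 1 + p!/k. Then xy^t z has p + (p!/k)·k = p + p! copies of 0. Now the 0-count is p+p! and (1-count)+1 = (p+p!-1)+1 = p+p!, so i ≠ j+1 fails. So xy^t z = 0^{p+p!} 1^{p+p!-1} ∉ L.
This contradicts the pumping lemma, so L is not regular.

0^{p+p!} 1^{p+p!-1}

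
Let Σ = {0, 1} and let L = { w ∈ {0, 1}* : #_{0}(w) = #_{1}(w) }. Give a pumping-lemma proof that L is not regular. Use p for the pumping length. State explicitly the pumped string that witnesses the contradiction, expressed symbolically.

Assume L is regular; let p be its pumping constant.
Choose w = 0^p 1^p ∈ L with |w| = 2p ≥ p.
Write w = xyz as guaranteed by the lemma, with |xy| ≤ p and |y| > 0.
Because |xy| ≤ p and w begins with p copies of 0, we have y = 0^k with 1 ≤ k ≤ p.
Pump with i = 2: xy^2z = 0^{p+k} 1^p has p+k occurrences of 0 but only p of 1. Since k ≥ 1 the counts differ, so xy^2z ∉ L.
This contradicts the pumping lemma, so L is not regular.

0^{p+k} 1^p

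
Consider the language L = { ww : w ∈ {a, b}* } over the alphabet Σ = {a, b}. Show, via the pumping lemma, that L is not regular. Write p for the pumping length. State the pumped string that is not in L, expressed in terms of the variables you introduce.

a^{p+k} b^p a^p b^p

Assume L is regular. Let p be the pumping length given by the pumping lemma.
Take w = a^p b^p a^p b^p = uu where u = a^pb^p; then w ∈ L and |w| = 4p ≥ p.
By the pumping lemma, w = xyz with |xy| ≤ p and y is nonempty.
Since the first p symbols of w are all a's and |xy| ≤ p, y lies entirely in the leading a-block: y = a^k for some k with 1 ≤ k ≤ p.
Pump with i = 2: xy^2z = a^{p+k} b^p a^p b^p, of length 4p+k. Suppose this equals vv. The string starts with a and ends with b, so v does too; thus the boundary between the two copies of v is a b→a transition. There is exactly one such transition, at position 2p+k, so |v| = 2p+k and |vv| = 4p+2k ≠ 4p+k since k ≥ 1. So xy^2z ∉ L.
This is a contradiction; hence L is not regular.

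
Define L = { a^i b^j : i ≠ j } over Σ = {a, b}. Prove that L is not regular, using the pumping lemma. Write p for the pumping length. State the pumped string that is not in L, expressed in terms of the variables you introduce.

Assume L is regular; let p be its pumping constant.
Choose w = a^p b^{p+p!}. Since p ≠ p+p!, w ∈ L; and |w| ≥ p.
Write w = xyz as guaranteed by the lemma, with |xy| ≤ p and |y| > 0.
The first p characters of w are a's, so xy (and hence y) consists only of a's. Write y = a^k, 1 ≤ k ≤ p.
Since 1 ≤ k ≤ p, k divides p!; set t = 1 + p!/k. Then xy^t z has p + (p!/k)·k = p + p! copies of a. Now the a-count equals the b-count, so i ≠ j fails. So xy^t z = a^{p+p!} b^{p+p!} ∉ L.
This contradicts the pumping lemma, so L is not regular.

a^{p+p!} b^{p+p!}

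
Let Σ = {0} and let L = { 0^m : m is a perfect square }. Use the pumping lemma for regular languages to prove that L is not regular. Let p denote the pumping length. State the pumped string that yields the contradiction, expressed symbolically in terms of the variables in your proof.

Assume L is regular. Let p be the pumping length given by the pumping lemma.
Take w = 0^{p²} ∈ L with |w| = p² ≥ p.
The pumping lemma gives a decomposition w = xyz where |xy| ≤ p and y is nonempty.
Then y = 0^k for some k with 1 ≤ k ≤ p.
Pump with i = 2: xy^2z = 0^{p²+k}. Since 1 ≤ k ≤ p, p² < p²+k ≤ p²+p < (p+1)², so p²+k lies strictly between consecutive squares and is not a perfect square. So xy^2z ∉ L.
This is a contradiction; hence L is not regular.

0^{p²+k}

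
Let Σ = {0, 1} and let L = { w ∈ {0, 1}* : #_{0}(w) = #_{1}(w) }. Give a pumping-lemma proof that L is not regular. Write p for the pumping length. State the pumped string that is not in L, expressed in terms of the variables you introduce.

0^{p+k} 1^p

Assume L is regular; let p be its pumping constant.
Choose w = 0^p 1^p ∈ L with |w| = 2p ≥ p.
Write w = xyz as guaranteed by the lemma, with |xy| ≤ p and y is nonempty.
The first p characters of w are 0's, so xy (and hence y) consists only of 0's. Write y = 0^k, 1 ≤ k ≤ p.
Pump with i = 2: xy^2z = 0^{p+k} 1^p has p+k occurrences of 0 but only p of 1. Since k ≥ 1 the counts differ, so xy^2z ∉ L.
This contradicts the pumping lemma, so L is not regular.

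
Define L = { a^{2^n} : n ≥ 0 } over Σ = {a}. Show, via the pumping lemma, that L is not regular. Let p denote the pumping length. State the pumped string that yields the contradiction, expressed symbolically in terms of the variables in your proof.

a^{2^p+k}

Suppose for contradiction that L is regular, and let p be the pumping length.
Take w = a^{2^p} ∈ L with |w| = 2^p ≥ p.
The pumping lemma gives a decomposition w = xyz where |xy| ≤ p and |y| ≥ 1.
Then y = a^k for some k with 1 ≤ k ≤ p.
Pump with i = 2: xy^2z = a^{2^p+k}. Since 1 ≤ k ≤ p < 2^p, we have 2^p < 2^p+k < 2^{p+1}, so 2^p+k is not a power of 2. So xy^2z ∉ L.
This is a contradiction; hence L is not regular.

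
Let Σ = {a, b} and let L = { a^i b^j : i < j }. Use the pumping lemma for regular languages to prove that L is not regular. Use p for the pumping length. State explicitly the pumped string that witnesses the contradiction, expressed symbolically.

a^{p+k} b^{p+1}

Suppose for contradiction that L is regular, and let p be the pumping length.
Choose w = a^p b^{p+1} ∈ L, with |w| = 2p+1 ≥ p.
The pumping lemma gives a decomposition w = xyz where |xy| ≤ p and |y| ≥ 1.
Since the first p symbols of w are all a's and |xy| ≤ p, y lies entirely in the leading a-block: y = a^k for some k with 1 ≤ k ≤ p.
Consider xy^2z = a^{p+k} b^{p+1}. Since k ≥ 1, the a-count p+k is at least p+1, so i < j fails; thus xy^2z ∉ L.
Contradiction. Therefore L is not regular.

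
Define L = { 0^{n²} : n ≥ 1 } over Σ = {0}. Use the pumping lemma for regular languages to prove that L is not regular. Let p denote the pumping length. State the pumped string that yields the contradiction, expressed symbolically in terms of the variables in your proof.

0^{p²+k}

Toward a contradiction, assume L is regular with pumping length p.
Take w = 0^{p²} ∈ L with |w| = p² ≥ p.
By the pumping lemma, w = xyz with |xy| ≤ p and |y| > 0.
Then y = 0^k for some k with 1 ≤ k ≤ p.
Pump with i = 2: xy^2z = 0^{p²+k}. Since 1 ≤ k ≤ p, p² < p²+k ≤ p²+p < (p+1)², so p²+k lies strictly between consecutive squares and is not a perfect square. So xy^2z ∉ L.
Contradiction. Therefore L is not regular.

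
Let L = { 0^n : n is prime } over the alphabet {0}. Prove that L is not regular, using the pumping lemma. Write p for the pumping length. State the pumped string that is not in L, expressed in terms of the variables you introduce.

0^{q(1+k)}

Assume L is regular. Let p be the pumping length given by the pumping lemma.
Let q be a prime with q ≥ p+2 (infinitely many primes exist), and take w = 0^q ∈ L with |w| = q ≥ p.
The pumping lemma gives a decomposition w = xyz where |xy| ≤ p and y is nonempty.
Then y = 0^k for some k with 1 ≤ k ≤ p.
Since 1 ≤ k ≤ p, |xz| = q-k. Pump with i = q+1: |xy^{q+1}z| = (q-k)+(q+1)k = q+qk = q(1+k), which is composite (both factors ≥ 2). So xy^{q+1}z = 0^{q(1+k)} ∉ L.
Contradiction. Therefore L is not regular.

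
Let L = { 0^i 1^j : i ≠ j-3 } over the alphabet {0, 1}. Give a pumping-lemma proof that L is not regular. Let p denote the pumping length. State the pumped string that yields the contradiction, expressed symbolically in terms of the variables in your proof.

0^{p+p!} 1^{p+p!+3}

Suppose for contradiction that L is regular, and let p be the pumping length.
Choose w = 0^p 1^{p+p!+3}. Since p ≠ (p+p!+3)-3 = p+p!, w ∈ L; and |w| ≥ p.
By the pumping lemma, w = xyz with |xy| ≤ p and y is nonempty.
Since the first p symbols of w are all 0's and |xy| ≤ p, y lies entirely in the leading 0-block: y = 0^k for some k with 1 ≤ k ≤ p.
Since 1 ≤ k ≤ p, k divides p!; set t = 1 + p!/k. Then xy^t z has p + (p!/k)·k = p + p! copies of 0. Now the 0-count is p+p! and (1-count)-3 = (p+p!+3)-3 = p+p!, so i ≠ j-3 fails. So xy^t z = 0^{p+p!} 1^{p+p!+3} ∉ L.
Contradiction. Therefore L is not regular.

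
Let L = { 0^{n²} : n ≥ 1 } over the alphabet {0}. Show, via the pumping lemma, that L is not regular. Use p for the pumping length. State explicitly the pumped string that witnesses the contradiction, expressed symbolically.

0^{p²+k}

Assume L is regular. Let p be the pumping length given by the pumping lemma.
Take w = 0^{p²} ∈ L with |w| = p² ≥ p.
The pumping lemma gives a decomposition w = xyz where |xy| ≤ p and |y| > 0.
Then y = 0^k for some k with 1 ≤ k ≤ p.
Pump with i = 2: xy^2z = 0^{p²+k}. Since 1 ≤ k ≤ p, p² < p²+k ≤ p²+p < (p+1)², so p²+k lies strictly between consecutive squares and is not a perfect square. So xy^2z ∉ L.
Contradiction. Therefore L is not regular.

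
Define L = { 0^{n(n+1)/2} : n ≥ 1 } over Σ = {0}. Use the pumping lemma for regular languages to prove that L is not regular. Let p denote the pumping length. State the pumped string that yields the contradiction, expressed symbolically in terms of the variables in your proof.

Toward a contradiction, assume L is regular with pumping length p.
Take w = 0^{p(p+1)/2} ∈ L with |w| = p(p+1)/2 ≥ p.
The pumping lemma gives a decomposition w = xyz where |xy| ≤ p and |y| ≥ 1.
Then y = 0^k for some k with 1 ≤ k ≤ p.
Pump with i = 2: xy^2z = 0^{p(p+1)/2+k}. Since 1 ≤ k ≤ p, p(p+1)/2 < p(p+1)/2+k ≤ p(p+1)/2+p < (p+1)(p+2)/2, so p(p+1)/2+k is strictly between consecutive triangular numbers. So xy^2z ∉ L.
This is a contradiction; hence L is not regular.

0^{p(p+1)/2+k}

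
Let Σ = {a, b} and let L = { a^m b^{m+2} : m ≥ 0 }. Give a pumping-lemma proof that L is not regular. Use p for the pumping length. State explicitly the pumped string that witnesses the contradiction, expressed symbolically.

a^{p+k} b^{p+2}

Assume L is regular. Let p be the pumping length given by the pumping lemma.
Take w = a^p b^{p+2}. Then w ∈ L and |w| = 2p+2 ≥ p.
Write w = xyz as guaranteed by the lemma, with |xy| ≤ p and y is nonempty.
Since the first p symbols of w are all a's and |xy| ≤ p, y lies entirely in the leading a-block: y = a^k for some k with 1 ≤ k ≤ p.
Pump with i = 2: xy^2z = a^{p+k} b^{p+2}. For this to lie in L we would need p+2 = (p+k)+2, which forces k = 0. But k ≥ 1, so xy^2z ∉ L.
This is a contradiction; hence L is not regular.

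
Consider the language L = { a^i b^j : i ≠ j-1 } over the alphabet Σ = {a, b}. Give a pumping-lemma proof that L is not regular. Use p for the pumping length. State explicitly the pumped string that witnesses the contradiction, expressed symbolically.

Toward a contradiction, assume L is regular with pumping length p.
Choose w = a^p b^{p+p!+1}. Since p ≠ (p+p!+1)-1 = p+p!, w ∈ L; and |w| ≥ p.
Write w = xyz as guaranteed by the lemma, with |xy| ≤ p and |y| > 0.
The first p characters of w are a's, so xy (and hence y) consists only of a's. Write y = a^k, 1 ≤ k ≤ p.
Since 1 ≤ k ≤ p, k divides p!; set t = 1 + p!/k. Then xy^t z has p + (p!/k)·k = p + p! copies of a. Now the a-count is p+p! and (b-count)-1 = (p+p!+1)-1 = p+p!, so i ≠ j-1 fails. So xy^t z = a^{p+p!} b^{p+p!+1} ∉ L.
This contradicts the pumping lemma, so L is not regular.

a^{p+p!} b^{p+p!+1}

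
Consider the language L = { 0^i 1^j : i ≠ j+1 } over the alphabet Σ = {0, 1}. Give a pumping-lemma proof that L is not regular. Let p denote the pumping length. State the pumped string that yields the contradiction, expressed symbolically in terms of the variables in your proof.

0^{p+p!} 1^{p+p!-1}

Assume L is regular; let p be its pumping constant.
Choose w = 0^p 1^{p+p!-1}. Since p ≠ (p+p!-1)+1 = p+p!, w ∈ L; and |w| ≥ p.
By the pumping lemma, w = xyz with |xy| ≤ p and |y| > 0.
Since the first p symbols of w are all 0's and |xy| ≤ p, y lies entirely in the leading 0-block: y = 0^k for some k with 1 ≤ k ≤ p.
Since 1 ≤ k ≤ p, k divides p!; set t = 1 + p!/k. Then xy^t z has p + (p!/k)·k = p + p! copies of 0. Now the 0-count is p+p! and (1-count)+1 = (p+p!-1)+1 = p+p!, so i ≠ j+1 fails. So xy^t z = 0^{p+p!} 1^{p+p!-1} ∉ L.
This is a contradiction; hence L is not regular.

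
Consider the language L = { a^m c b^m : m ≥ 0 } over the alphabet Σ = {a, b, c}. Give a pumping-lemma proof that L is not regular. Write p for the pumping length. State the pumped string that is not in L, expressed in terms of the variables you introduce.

a^{p+k} c b^p

Toward a contradiction, assume L is regular with pumping length p.
Take w = a^p c b^p ∈ L with |w| = 2p+1 ≥ p.
The pumping lemma gives a decomposition w = xyz where |xy| ≤ p and |y| ≥ 1.
Because |xy| ≤ p and w begins with p copies of a, we have y = a^k with 1 ≤ k ≤ p.
Pump with i = 2: xy^2z = a^{p+k} c b^p, which would require p+k = p. But k ≥ 1, so xy^2z ∉ L.
This contradicts the pumping lemma, so L is not regular.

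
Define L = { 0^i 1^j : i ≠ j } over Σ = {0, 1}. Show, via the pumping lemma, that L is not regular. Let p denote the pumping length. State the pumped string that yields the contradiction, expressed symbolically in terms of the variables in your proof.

Suppose for contradiction that L is regular, and let p be the pumping length.
Choose w = 0^p 1^{p+p!}. Since p ≠ p+p!, w ∈ L; and |w| ≥ p.
The pumping lemma gives a decomposition w = xyz where |xy| ≤ p and y is nonempty.
The first p characters of w are 0's, so xy (and hence y) consists only of 0's. Write y = 0^k, 1 ≤ k ≤ p.
Since 1 ≤ k ≤ p, k divides p!; set t = 1 + p!/k. Then xy^t z has p + (p!/k)·k = p + p! copies of 0. Now the 0-count equals the 1-count, so i ≠ j fails. So xy^t z = 0^{p+p!} 1^{p+p!} ∉ L.
Contradiction. Therefore L is not regular.

0^{p+p!} 1^{p+p!}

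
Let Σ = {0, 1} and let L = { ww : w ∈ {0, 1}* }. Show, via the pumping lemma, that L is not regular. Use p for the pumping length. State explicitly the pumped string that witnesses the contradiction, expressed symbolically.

Assume L is regular; let p be its pumping constant.
Take w = 0^p 1^p 0^p 1^p = uu where u = 0^p1^p; then w ∈ L and |w| = 4p ≥ p.
The pumping lemma gives a decomposition w = xyz where |xy| ≤ p and |y| ≥ 1.
The first p characters of w are 0's, so xy (and hence y) consists only of 0's. Write y = 0^k, 1 ≤ k ≤ p.
Pump with i = 2: xy^2z = 0^{p+k} 1^p 0^p 1^p, of length 4p+k. Suppose this equals vv. The string starts with 0 and ends with 1, so v does too; thus the boundary between the two copies of v is a 1→0 transition. There is exactly one such transition, at position 2p+k, so |v| = 2p+k and |vv| = 4p+2k ≠ 4p+k since k ≥ 1. So xy^2z ∉ L.
Contradiction. Therefore L is not regular.

0^{p+k} 1^p 0^p 1^p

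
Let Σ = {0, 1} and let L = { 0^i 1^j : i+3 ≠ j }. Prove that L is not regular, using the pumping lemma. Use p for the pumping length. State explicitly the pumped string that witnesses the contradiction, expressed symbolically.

Assume L is regular; let p be its pumping constant.
Choose w = 0^p 1^{p+p!+3}. Since p ≠ (p+p!+3)-3 = p+p!, w ∈ L; and |w| ≥ p.
The pumping lemma gives a decomposition w = xyz where |xy| ≤ p and y is nonempty.
Because |xy| ≤ p and w begins with p copies of 0, we have y = 0^k with 1 ≤ k ≤ p.
Since 1 ≤ k ≤ p, k divides p!; set t = 1 + p!/k. Then xy^t z has p + (p!/k)·k = p + p! copies of 0. Now the 0-count is p+p! and (1-count)-3 = (p+p!+3)-3 = p+p!, so i+3 ≠ j fails. So xy^t z = 0^{p+p!} 1^{p+p!+3} ∉ L.
Contradiction. Therefore L is not regular.

0^{p+p!} 1^{p+p!+3}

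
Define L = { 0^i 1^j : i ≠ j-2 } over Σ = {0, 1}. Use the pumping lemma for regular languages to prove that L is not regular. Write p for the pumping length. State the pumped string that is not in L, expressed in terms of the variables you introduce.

Toward a contradiction, assume L is regular with pumping length p.
Choose w = 0^p 1^{p+p!+2}. Since p ≠ (p+p!+2)-2 = p+p!, w ∈ L; and |w| ≥ p.
By the pumping lemma, w = xyz with |xy| ≤ p and |y| ≥ 1.
The first p characters of w are 0's, so xy (and hence y) consists only of 0's. Write y = 0^k, 1 ≤ k ≤ p.
Since 1 ≤ k ≤ p, k divides p!; set t = 1 + p!/k. Then xy^t z has p + (p!/k)·k = p + p! copies of 0. Now the 0-count is p+p! and (1-count)-2 = (p+p!+2)-2 = p+p!, so i ≠ j-2 fails. So xy^t z = 0^{p+p!} 1^{p+p!+2} ∉ L.
Contradiction. Therefore L is not regular.

0^{p+p!} 1^{p+p!+2}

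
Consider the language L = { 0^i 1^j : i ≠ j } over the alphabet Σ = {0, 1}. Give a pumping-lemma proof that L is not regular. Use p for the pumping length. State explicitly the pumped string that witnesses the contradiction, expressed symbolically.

Assume L is regular; let p be its pumping constant.
Choose w = 0^p 1^{p+p!}. Since p ≠ p+p!, w ∈ L; and |w| ≥ p.
The pumping lemma gives a decomposition w = xyz where |xy| ≤ p and |y| > 0.
The first p characters of w are 0's, so xy (and hence y) consists only of 0's. Write y = 0^k, 1 ≤ k ≤ p.
Since 1 ≤ k ≤ p, k divides p!; set t = 1 + p!/k. Then xy^t z has p + (p!/k)·k = p + p! copies of 0. Now the 0-count equals the 1-count, so i ≠ j fails. So xy^t z = 0^{p+p!} 1^{p+p!} ∉ L.
Contradiction. Therefore L is not regular.

0^{p+p!} 1^{p+p!}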